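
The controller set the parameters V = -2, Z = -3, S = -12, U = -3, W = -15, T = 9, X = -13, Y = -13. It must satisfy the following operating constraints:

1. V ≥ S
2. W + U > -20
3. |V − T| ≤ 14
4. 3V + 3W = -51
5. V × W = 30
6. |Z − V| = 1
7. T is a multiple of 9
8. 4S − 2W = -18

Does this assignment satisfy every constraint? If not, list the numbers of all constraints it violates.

1. V = -2, S = -12; -2 ≥ -12  true
2. W + U = -15 + (-3) = -18; -18 > -20  true
3. |-2 − 9| = 11; 11 ≤ 14  true
4. 3V + 3W = 3(-2) + 3(-15) = -51  true
5. V × W = -2 × (-15) = 30  true
6. |-3 − (-2)| = 1  true
7. 9 / 9 = 1, so 9 divides 9  true
8. 4S − 2W = 4(-12) − 2(-15) = -18  true

The assignment satisfies every constraint.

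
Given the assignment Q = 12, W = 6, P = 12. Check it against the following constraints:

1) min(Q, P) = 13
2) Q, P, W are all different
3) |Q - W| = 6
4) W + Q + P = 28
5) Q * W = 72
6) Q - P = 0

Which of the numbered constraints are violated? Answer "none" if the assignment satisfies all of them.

No — constraints 1, 2, and 4 are not satisfied.

1) min(12, 12) = 12, not 13 — fails.
2) Q = P = 12, not all different — fails.
3) |12 - 6| = 6 — holds.
4) W + Q + P = 6 + 12 + 12 = 30, not 28 — fails.
5) Q * W = 12 * 6 = 72 — holds.
6) Q - P = 12 - 12 = 0 — holds.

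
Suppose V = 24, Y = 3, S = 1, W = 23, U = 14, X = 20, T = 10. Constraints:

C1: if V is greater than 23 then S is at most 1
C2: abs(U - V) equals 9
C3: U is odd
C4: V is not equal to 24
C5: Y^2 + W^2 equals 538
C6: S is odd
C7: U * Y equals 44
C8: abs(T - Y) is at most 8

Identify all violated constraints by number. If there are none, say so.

Constraints 2, 3, 4, and 7 do not hold.

C1: V = 24 > 23, so we need S ≤ 1; S = 1 ≤ 1 — OK.
C2: abs(14 - 24) = 10, not 9 — violated.
C3: U = 14 is even — violated.
C4: V = 24, but 24 is required to differ — violated.
C5: Y^2 + W^2 = 3^2 + 23^2 = 9 + 529 = 538 — OK.
C6: S = 1 is odd — OK.
C7: U * Y = 14 * 3 = 42, not 44 — violated.
C8: abs(10 - 3) = 7; 7 ≤ 8 — OK.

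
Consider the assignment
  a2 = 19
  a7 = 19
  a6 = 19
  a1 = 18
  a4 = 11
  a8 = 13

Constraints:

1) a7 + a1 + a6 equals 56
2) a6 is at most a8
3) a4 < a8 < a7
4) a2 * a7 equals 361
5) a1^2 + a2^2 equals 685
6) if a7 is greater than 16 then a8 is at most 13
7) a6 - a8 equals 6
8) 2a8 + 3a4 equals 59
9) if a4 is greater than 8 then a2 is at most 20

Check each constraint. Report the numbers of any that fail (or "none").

1) a7 + a1 + a6 = 19 + 18 + 19 = 56  OK
2) a6 = 19, a8 = 13; 19 > 13 (want ≤)  FAIL
3) values 11 < 13 < 19  OK
4) a2 * a7 = 19 * 19 = 361  OK
5) a1^2 + a2^2 = 18^2 + 19^2 = 324 + 361 = 685  OK
6) a7 = 19 > 16, so we need a8 ≤ 13; a8 = 13 ≤ 13  OK
7) a6 - a8 = 19 - 13 = 6  OK
8) 2a8 + 3a4 = 2(13) + 3(11) = 59  OK
9) a4 = 11 > 8, so we need a2 ≤ 20; a2 = 19 ≤ 20  OK

Constraint 2 is violated.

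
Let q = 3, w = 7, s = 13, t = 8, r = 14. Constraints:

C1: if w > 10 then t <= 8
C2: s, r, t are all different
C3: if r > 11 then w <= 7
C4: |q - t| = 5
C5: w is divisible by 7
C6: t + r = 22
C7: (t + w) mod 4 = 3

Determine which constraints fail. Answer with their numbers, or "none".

C1: w = 7, not > 10; antecedent false, conditional vacuously true — holds.
C2: values 13, 14, 8 are pairwise distinct — holds.
C3: r = 14 > 11, so we need w ≤ 7; w = 7 ≤ 7 — holds.
C4: |3 - 8| = 5 — holds.
C5: 7 / 7 = 1, so 7 divides 7 — holds.
C6: t + r = 8 + 14 = 22 — holds.
C7: t + w = 15; 15 mod 4 = 3 — holds.

Yes — all constraints hold.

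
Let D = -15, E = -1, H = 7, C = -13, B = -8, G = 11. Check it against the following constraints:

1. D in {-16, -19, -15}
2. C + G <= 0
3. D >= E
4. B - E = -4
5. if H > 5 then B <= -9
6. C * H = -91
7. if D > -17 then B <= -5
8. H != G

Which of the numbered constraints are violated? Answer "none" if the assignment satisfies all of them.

1. D = -15 is in {-16, -19, -15} — OK.
2. C + G = -13 + 11 = -2; -2 ≤ 0 — OK.
3. D = -15, E = -1; -15 < -1 (want ≥) — violated.
4. B - E = -8 - (-1) = -7, not -4 — violated.
5. H = 7 > 5, so we need B ≤ -9; but B = -8 > -9 — violated.
6. C * H = -13 * 7 = -91 — OK.
7. D = -15 > -17, so we need B ≤ -5; B = -8 ≤ -5 — OK.
8. H = 7, G = 11; distinct — OK.

Constraints 3, 4, 5 do not hold.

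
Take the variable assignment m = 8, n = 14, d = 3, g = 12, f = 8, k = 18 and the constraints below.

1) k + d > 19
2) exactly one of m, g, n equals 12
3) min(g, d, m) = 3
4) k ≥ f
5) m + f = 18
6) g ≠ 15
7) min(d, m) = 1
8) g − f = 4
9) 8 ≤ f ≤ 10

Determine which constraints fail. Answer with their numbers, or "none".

1) k + d = 18 + 3 = 21; 21 > 19 — holds.
2) m=8, g=12, n=14; 1 of them equals 12 — holds.
3) min(12, 3, 8) = 3 — holds.
4) k = 18, f = 8; 18 ≥ 8 — holds.
5) m + f = 8 + 8 = 16, not 18 — fails.
6) g = 12, and 12 ≠ 15 — holds.
7) min(3, 8) = 3, not 1 — fails.
8) g − f = 12 − 8 = 4 — holds.
9) f = 8 lies in [8, 10] — holds.

The assignment fails constraints 5 and 7.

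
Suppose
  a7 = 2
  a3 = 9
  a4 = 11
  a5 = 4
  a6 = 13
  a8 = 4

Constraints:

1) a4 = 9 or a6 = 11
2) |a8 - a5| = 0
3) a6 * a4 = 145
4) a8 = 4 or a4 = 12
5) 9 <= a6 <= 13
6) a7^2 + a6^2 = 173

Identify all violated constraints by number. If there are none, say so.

1) a4 = 11 ≠ 9 and a6 = 13 ≠ 11; both disjuncts false  FAIL
2) |4 - 4| = 0  OK
3) a6 * a4 = 13 * 11 = 143, not 145  FAIL
4) a8 = 4 = 4 (first disjunct)  OK
5) a6 = 13 lies in [9, 13]  OK
6) a7^2 + a6^2 = 2^2 + 13^2 = 4 + 169 = 173  OK

No — constraints 1, 3 are not satisfied.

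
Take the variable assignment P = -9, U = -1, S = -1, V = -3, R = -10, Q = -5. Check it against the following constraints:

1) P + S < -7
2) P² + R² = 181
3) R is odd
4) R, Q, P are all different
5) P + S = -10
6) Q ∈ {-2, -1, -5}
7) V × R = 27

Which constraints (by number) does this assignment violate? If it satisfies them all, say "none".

Violated: 3, 7.

1) P + S = -9 + (-1) = -10; -10 < -7  ✔
2) P² + R² = (-9)² + (-10)² = 81 + 100 = 181  ✔
3) R = -10 is even  ✘
4) values -10, -5, -9 are pairwise distinct  ✔
5) P + S = -9 + (-1) = -10  ✔
6) Q = -5 is in {-2, -1, -5}  ✔
7) V × R = -3 × (-10) = 30, not 27  ✘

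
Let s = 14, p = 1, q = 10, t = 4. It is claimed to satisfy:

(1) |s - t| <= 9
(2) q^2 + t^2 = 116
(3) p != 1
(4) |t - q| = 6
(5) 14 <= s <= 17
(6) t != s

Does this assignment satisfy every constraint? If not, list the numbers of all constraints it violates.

Constraints 1 and 3 do not hold.

(1) |14 - 4| = 10; 10 > 9, exceeds bound 9  false
(2) q^2 + t^2 = 10^2 + 4^2 = 100 + 16 = 116  true
(3) p = 1, but 1 is required to differ  false
(4) |4 - 10| = 6  true
(5) s = 14 lies in [14, 17]  true
(6) t = 4, s = 14; distinct  true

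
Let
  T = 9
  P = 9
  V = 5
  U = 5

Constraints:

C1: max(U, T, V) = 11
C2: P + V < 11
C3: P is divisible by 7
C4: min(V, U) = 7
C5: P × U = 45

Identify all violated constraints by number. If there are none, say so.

No — constraints 1, 2, 3, 4 are not satisfied.

C1: max(5, 9, 5) = 9, not 11  FAIL
C2: P + V = 9 + 5 = 14; 14 ≥ 11, bound 11 not met  FAIL
C3: 9 = 7×1 + 2, so 7 does not divide 9  FAIL
C4: min(5, 5) = 5, not 7  FAIL
C5: P × U = 9 × 5 = 45  OK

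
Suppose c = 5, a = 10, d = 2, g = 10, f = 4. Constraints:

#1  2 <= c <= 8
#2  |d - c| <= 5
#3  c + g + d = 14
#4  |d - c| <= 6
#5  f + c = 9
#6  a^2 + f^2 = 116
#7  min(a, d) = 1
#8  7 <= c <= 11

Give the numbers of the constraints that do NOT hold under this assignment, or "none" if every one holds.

The assignment fails constraints 3, 7, and 8.

#1 c = 5 lies in [2, 8] — satisfied.
#2 |2 - 5| = 3; 3 ≤ 5 — satisfied.
#3 c + g + d = 5 + 10 + 2 = 17, not 14 — violated.
#4 |2 - 5| = 3; 3 ≤ 6 — satisfied.
#5 f + c = 4 + 5 = 9 — satisfied.
#6 a^2 + f^2 = 10^2 + 4^2 = 100 + 16 = 116 — satisfied.
#7 min(10, 2) = 2, not 1 — violated.
#8 c = 5 is outside [7, 11] — violated.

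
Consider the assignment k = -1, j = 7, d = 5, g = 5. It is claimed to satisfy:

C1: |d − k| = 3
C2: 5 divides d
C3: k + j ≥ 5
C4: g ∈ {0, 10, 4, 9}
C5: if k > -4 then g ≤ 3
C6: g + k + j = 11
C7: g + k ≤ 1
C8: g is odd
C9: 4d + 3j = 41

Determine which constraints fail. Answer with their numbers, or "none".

C1: |5 − (-1)| = 6, not 3 — does not hold.
C2: 5 / 5 = 1, so 5 divides 5 — holds.
C3: k + j = -1 + 7 = 6; 6 ≥ 5 — holds.
C4: g = 5 is not in {0, 10, 4, 9} — does not hold.
C5: k = -1 > -4, so we need g ≤ 3; but g = 5 > 3 — does not hold.
C6: g + k + j = 5 + (-1) + 7 = 11 — holds.
C7: g + k = 5 + (-1) = 4; 4 > 1, bound 1 not met — does not hold.
C8: g = 5 is odd — holds.
C9: 4d + 3j = 4(5) + 3(7) = 41 — holds.

Violated: 1, 4, 5, 7.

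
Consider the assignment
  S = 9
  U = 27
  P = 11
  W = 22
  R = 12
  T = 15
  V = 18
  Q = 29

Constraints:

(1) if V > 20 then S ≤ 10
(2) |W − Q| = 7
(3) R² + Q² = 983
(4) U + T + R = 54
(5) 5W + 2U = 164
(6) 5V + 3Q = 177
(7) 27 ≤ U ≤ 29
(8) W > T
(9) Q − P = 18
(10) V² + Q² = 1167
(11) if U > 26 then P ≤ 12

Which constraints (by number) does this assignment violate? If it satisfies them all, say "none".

Violated: 3 and 10.

(1) V = 18, not > 20; antecedent false, conditional vacuously true  ✓
(2) |22 − 29| = 7  ✓
(3) R² + Q² = 12² + 29² = 144 + 841 = 985, not 983  ✗
(4) U + T + R = 27 + 15 + 12 = 54  ✓
(5) 5W + 2U = 5(22) + 2(27) = 164  ✓
(6) 5V + 3Q = 5(18) + 3(29) = 177  ✓
(7) U = 27 lies in [27, 29]  ✓
(8) W = 22, T = 15; 22 > 15  ✓
(9) Q − P = 29 − 11 = 18  ✓
(10) V² + Q² = 18² + 29² = 324 + 841 = 1165, not 1167  ✗
(11) U = 27 > 26, so we need P ≤ 12; P = 11 ≤ 12  ✓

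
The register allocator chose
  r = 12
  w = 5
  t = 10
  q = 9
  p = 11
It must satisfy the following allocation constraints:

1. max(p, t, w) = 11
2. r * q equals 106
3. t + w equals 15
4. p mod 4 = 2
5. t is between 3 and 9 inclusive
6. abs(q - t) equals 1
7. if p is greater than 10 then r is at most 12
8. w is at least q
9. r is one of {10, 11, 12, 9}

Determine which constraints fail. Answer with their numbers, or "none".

Violated: 2, 4, 5, 8.

1. max(11, 10, 5) = 11 — holds.
2. r * q = 12 * 9 = 108, not 106 — fails.
3. t + w = 10 + 5 = 15 — holds.
4. 11 mod 4 = 3, not 2 — fails.
5. t = 10 is outside [3, 9] — fails.
6. abs(9 - 10) = 1 — holds.
7. p = 11 > 10, so we need r ≤ 12; r = 12 ≤ 12 — holds.
8. w = 5, q = 9; 5 < 9 (want ≥) — fails.
9. r = 12 is in {10, 11, 12, 9} — holds.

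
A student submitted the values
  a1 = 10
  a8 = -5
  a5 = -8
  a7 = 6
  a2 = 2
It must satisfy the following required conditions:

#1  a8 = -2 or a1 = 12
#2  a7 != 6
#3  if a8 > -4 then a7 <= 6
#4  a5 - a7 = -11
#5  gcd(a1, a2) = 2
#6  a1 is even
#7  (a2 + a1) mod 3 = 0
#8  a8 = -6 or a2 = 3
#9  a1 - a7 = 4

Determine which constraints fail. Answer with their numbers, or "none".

The assignment fails constraints 1, 2, 4, and 8.

#1 a8 = -5 ≠ -2 and a1 = 10 ≠ 12; both disjuncts false  ✘
#2 a7 = 6, but 6 is required to differ  ✘
#3 a8 = -5, not > -4; antecedent false, conditional vacuously true  ✔
#4 a5 - a7 = -8 - 6 = -14, not -11  ✘
#5 gcd(10, 2) = 2  ✔
#6 a1 = 10 is even  ✔
#7 a2 + a1 = 12; 12 mod 3 = 0  ✔
#8 a8 = -5 ≠ -6 and a2 = 2 ≠ 3; both disjuncts false  ✘
#9 a1 - a7 = 10 - 6 = 4  ✔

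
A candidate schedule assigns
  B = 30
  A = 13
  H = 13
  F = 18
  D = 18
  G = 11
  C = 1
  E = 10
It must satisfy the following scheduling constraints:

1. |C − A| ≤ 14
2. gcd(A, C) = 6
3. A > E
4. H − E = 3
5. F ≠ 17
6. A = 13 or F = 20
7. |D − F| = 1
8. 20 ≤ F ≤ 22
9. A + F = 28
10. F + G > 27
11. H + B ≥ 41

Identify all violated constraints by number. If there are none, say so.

The assignment fails constraints 2, 7, 8, and 9.

1. |1 − 13| = 12; 12 ≤ 14  yes
2. gcd(13, 1) = 1, not 6  no
3. A = 13, E = 10; 13 > 10  yes
4. H − E = 13 − 10 = 3  yes
5. F = 18, and 18 ≠ 17  yes
6. A = 13 = 13 (first disjunct)  yes
7. |18 − 18| = 0, not 1  no
8. F = 18 is outside [20, 22]  no
9. A + F = 13 + 18 = 31, not 28  no
10. F + G = 18 + 11 = 29; 29 > 27  yes
11. H + B = 13 + 30 = 43; 43 ≥ 41  yes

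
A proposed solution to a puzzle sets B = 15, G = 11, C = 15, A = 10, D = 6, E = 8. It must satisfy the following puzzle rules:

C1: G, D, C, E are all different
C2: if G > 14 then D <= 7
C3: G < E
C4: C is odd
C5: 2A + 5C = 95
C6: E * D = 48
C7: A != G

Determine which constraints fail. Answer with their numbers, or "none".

C1: values 11, 6, 15, 8 are pairwise distinct  holds
C2: G = 11, not > 14; antecedent false, conditional vacuously true  holds
C3: G = 11, E = 8; 11 ≥ 8 (want <)  fails
C4: C = 15 is odd  holds
C5: 2A + 5C = 2(10) + 5(15) = 95  holds
C6: E * D = 8 * 6 = 48  holds
C7: A = 10, G = 11; distinct  holds

Constraint 3 does not hold.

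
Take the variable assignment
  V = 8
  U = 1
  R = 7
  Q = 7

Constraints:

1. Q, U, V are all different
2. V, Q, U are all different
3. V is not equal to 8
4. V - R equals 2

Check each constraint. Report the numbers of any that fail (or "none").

1. values 7, 1, 8 are pairwise distinct — holds.
2. values 8, 7, 1 are pairwise distinct — holds.
3. V = 8, but 8 is required to differ — does not hold.
4. V - R = 8 - 7 = 1, not 2 — does not hold.

Constraints 3 and 4 are violated.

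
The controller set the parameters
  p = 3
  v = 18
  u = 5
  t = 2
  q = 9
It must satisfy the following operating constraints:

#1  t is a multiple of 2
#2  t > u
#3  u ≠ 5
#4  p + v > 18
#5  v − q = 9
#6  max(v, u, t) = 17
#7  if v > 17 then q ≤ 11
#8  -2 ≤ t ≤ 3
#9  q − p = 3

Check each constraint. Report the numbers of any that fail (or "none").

Constraints 2, 3, 6, and 9 do not hold.

#1 2 / 2 = 1, so 2 divides 2 — holds.
#2 t = 2, u = 5; 2 ≤ 5 (want >) — fails.
#3 u = 5, but 5 is required to differ — fails.
#4 p + v = 3 + 18 = 21; 21 > 18 — holds.
#5 v − q = 18 − 9 = 9 — holds.
#6 max(18, 5, 2) = 18, not 17 — fails.
#7 v = 18 > 17, so we need q ≤ 11; q = 9 ≤ 11 — holds.
#8 t = 2 lies in [-2, 3] — holds.
#9 q − p = 9 − 3 = 6, not 3 — fails.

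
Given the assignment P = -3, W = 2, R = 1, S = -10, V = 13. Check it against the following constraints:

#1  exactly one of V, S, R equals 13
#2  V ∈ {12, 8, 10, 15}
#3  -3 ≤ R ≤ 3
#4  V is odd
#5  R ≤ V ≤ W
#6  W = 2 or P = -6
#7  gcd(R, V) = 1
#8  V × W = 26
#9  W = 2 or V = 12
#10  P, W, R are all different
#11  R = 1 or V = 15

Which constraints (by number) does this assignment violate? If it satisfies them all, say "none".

#1 V=13, S=-10, R=1; 1 of them equals 13  true
#2 V = 13 is not in {12, 8, 10, 15}  false
#3 R = 1 lies in [-3, 3]  true
#4 V = 13 is odd  true
#5 values 1, 13, 2; V = 13 is not ≤ W = 2  false
#6 W = 2 = 2 (first disjunct)  true
#7 gcd(1, 13) = 1  true
#8 V × W = 13 × 2 = 26  true
#9 W = 2 = 2 (first disjunct)  true
#10 values -3, 2, 1 are pairwise distinct  true
#11 R = 1 = 1 (first disjunct)  true

No — constraints 2, 5 are not satisfied.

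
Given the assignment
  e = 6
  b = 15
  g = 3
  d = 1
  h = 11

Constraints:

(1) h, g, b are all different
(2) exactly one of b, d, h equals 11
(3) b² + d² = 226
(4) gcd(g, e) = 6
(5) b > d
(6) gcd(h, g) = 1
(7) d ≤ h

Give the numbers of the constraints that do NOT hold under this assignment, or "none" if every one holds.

Violated: 4.

(1) values 11, 3, 15 are pairwise distinct — holds.
(2) b=15, d=1, h=11; 1 of them equals 11 — holds.
(3) b² + d² = 15² + 1² = 225 + 1 = 226 — holds.
(4) gcd(3, 6) = 3, not 6 — fails.
(5) b = 15, d = 1; 15 > 1 — holds.
(6) gcd(11, 3) = 1 — holds.
(7) d = 1, h = 11; 1 ≤ 11 — holds.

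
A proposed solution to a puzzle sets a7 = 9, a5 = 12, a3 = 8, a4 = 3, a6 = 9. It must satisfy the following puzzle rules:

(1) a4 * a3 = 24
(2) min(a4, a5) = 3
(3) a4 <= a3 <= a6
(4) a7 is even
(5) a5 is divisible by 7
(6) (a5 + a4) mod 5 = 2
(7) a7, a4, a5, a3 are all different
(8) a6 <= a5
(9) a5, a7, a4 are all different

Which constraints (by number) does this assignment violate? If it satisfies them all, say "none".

Constraints 4, 5, and 6 are violated.

(1) a4 * a3 = 3 * 8 = 24 — holds.
(2) min(3, 12) = 3 — holds.
(3) values 3 <= 8 <= 9 — holds.
(4) a7 = 9 is odd — does not hold.
(5) 12 = 7*1 + 5, so 7 does not divide 12 — does not hold.
(6) a5 + a4 = 15; 15 mod 5 = 0, not 2 — does not hold.
(7) values 9, 3, 12, 8 are pairwise distinct — holds.
(8) a6 = 9, a5 = 12; 9 ≤ 12 — holds.
(9) values 12, 9, 3 are pairwise distinct — holds.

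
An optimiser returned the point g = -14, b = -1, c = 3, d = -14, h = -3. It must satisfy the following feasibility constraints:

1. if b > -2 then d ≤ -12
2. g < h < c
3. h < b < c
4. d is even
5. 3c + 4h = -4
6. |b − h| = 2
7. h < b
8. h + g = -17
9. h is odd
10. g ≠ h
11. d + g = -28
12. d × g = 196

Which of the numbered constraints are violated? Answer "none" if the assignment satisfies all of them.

No — constraint 5 is not satisfied.

1. b = -1 > -2, so we need d ≤ -12; d = -14 ≤ -12 — holds.
2. values -14 < -3 < 3 — holds.
3. values -3 < -1 < 3 — holds.
4. d = -14 is even — holds.
5. 3c + 4h = 3(3) + 4(-3) = -3, not -4 — fails.
6. |-1 − (-3)| = 2 — holds.
7. h = -3, b = -1; -3 < -1 — holds.
8. h + g = -3 + (-14) = -17 — holds.
9. h = -3 is odd — holds.
10. g = -14, h = -3; distinct — holds.
11. d + g = -14 + (-14) = -28 — holds.
12. d × g = -14 × (-14) = 196 — holds.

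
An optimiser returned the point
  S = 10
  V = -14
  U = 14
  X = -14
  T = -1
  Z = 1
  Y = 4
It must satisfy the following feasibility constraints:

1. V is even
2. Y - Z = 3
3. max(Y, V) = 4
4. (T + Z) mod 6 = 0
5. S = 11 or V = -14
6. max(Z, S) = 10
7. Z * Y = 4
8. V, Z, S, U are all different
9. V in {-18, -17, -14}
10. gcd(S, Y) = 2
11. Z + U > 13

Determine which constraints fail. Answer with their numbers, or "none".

The assignment satisfies every constraint.

1. V = -14 is even — OK.
2. Y - Z = 4 - 1 = 3 — OK.
3. max(4, -14) = 4 — OK.
4. T + Z = 0; 0 mod 6 = 0 — OK.
5. S = 10 ≠ 11, but V = -14 = -14 (second disjunct) — OK.
6. max(1, 10) = 10 — OK.
7. Z * Y = 1 * 4 = 4 — OK.
8. values -14, 1, 10, 14 are pairwise distinct — OK.
9. V = -14 is in {-18, -17, -14} — OK.
10. gcd(10, 4) = 2 — OK.
11. Z + U = 1 + 14 = 15; 15 > 13 — OK.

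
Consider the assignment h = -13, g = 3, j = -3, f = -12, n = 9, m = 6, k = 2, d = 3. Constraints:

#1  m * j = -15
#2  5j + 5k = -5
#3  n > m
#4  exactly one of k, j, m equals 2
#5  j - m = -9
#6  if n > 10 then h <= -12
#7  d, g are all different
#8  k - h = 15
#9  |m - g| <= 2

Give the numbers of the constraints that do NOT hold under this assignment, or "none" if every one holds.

#1 m * j = 6 * (-3) = -18, not -15  false
#2 5j + 5k = 5(-3) + 5(2) = -5  true
#3 n = 9, m = 6; 9 > 6  true
#4 k=2, j=-3, m=6; 1 of them equals 2  true
#5 j - m = -3 - 6 = -9  true
#6 n = 9, not > 10; antecedent false, conditional vacuously true  true
#7 d = g = 3, not all different  false
#8 k - h = 2 - (-13) = 15  true
#9 |6 - 3| = 3; 3 > 2, exceeds bound 2  false

Constraints 1, 7, 9 do not hold.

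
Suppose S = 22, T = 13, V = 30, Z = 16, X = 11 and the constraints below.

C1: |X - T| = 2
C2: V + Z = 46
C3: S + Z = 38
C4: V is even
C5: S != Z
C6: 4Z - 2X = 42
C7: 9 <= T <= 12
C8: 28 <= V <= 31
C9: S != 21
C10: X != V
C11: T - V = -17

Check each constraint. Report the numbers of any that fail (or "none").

C1: |11 - 13| = 2 — OK.
C2: V + Z = 30 + 16 = 46 — OK.
C3: S + Z = 22 + 16 = 38 — OK.
C4: V = 30 is even — OK.
C5: S = 22, Z = 16; distinct — OK.
C6: 4Z - 2X = 4(16) - 2(11) = 42 — OK.
C7: T = 13 is outside [9, 12] — violated.
C8: V = 30 lies in [28, 31] — OK.
C9: S = 22, and 22 ≠ 21 — OK.
C10: X = 11, V = 30; distinct — OK.
C11: T - V = 13 - 30 = -17 — OK.

The assignment fails constraint 7.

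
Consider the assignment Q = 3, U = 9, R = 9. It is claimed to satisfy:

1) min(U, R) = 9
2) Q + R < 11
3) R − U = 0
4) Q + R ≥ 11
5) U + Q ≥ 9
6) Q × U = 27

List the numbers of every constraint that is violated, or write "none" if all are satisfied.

1) min(9, 9) = 9 — satisfied.
2) Q + R = 3 + 9 = 12; 12 ≥ 11, bound 11 not met — violated.
3) R − U = 9 − 9 = 0 — satisfied.
4) Q + R = 3 + 9 = 12; 12 ≥ 11 — satisfied.
5) U + Q = 9 + 3 = 12; 12 ≥ 9 — satisfied.
6) Q × U = 3 × 9 = 27 — satisfied.

Constraint 2 does not hold.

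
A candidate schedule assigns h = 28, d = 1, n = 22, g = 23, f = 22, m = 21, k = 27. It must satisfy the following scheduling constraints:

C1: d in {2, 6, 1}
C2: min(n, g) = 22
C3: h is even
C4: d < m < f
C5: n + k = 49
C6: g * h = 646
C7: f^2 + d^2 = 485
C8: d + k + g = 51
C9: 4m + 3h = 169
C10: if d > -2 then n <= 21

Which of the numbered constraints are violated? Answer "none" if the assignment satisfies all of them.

C1: d = 1 is in {2, 6, 1}  OK
C2: min(22, 23) = 22  OK
C3: h = 28 is even  OK
C4: values 1 < 21 < 22  OK
C5: n + k = 22 + 27 = 49  OK
C6: g * h = 23 * 28 = 644, not 646  FAIL
C7: f^2 + d^2 = 22^2 + 1^2 = 484 + 1 = 485  OK
C8: d + k + g = 1 + 27 + 23 = 51  OK
C9: 4m + 3h = 4(21) + 3(28) = 168, not 169  FAIL
C10: d = 1 > -2, so we need n ≤ 21; but n = 22 > 21  FAIL

The assignment fails constraints 6, 9, 10.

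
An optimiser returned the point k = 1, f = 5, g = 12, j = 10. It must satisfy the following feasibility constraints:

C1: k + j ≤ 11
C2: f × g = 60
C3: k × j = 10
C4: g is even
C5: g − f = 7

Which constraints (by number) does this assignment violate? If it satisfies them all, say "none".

Yes — all constraints hold.

C1: k + j = 1 + 10 = 11; 11 ≤ 11 — holds.
C2: f × g = 5 × 12 = 60 — holds.
C3: k × j = 1 × 10 = 10 — holds.
C4: g = 12 is even — holds.
C5: g − f = 12 − 5 = 7 — holds.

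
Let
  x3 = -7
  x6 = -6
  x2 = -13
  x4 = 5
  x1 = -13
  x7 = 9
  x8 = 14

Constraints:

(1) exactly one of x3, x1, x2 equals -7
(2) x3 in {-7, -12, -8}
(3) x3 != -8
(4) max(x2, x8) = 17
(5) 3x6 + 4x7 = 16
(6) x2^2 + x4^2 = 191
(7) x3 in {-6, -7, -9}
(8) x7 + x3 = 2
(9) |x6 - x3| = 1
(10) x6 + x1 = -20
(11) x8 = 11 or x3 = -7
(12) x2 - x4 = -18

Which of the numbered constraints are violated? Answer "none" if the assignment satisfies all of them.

Constraints 4, 5, 6, and 10 do not hold.

(1) x3=-7, x1=-13, x2=-13; 1 of them equals -7 — holds.
(2) x3 = -7 is in {-7, -12, -8} — holds.
(3) x3 = -7, and -7 ≠ -8 — holds.
(4) max(-13, 14) = 14, not 17 — fails.
(5) 3x6 + 4x7 = 3(-6) + 4(9) = 18, not 16 — fails.
(6) x2^2 + x4^2 = (-13)^2 + 5^2 = 169 + 25 = 194, not 191 — fails.
(7) x3 = -7 is in {-6, -7, -9} — holds.
(8) x7 + x3 = 9 + (-7) = 2 — holds.
(9) |-6 - (-7)| = 1 — holds.
(10) x6 + x1 = -6 + (-13) = -19, not -20 — fails.
(11) x8 = 14 ≠ 11, but x3 = -7 = -7 (second disjunct) — holds.
(12) x2 - x4 = -13 - 5 = -18 — holds.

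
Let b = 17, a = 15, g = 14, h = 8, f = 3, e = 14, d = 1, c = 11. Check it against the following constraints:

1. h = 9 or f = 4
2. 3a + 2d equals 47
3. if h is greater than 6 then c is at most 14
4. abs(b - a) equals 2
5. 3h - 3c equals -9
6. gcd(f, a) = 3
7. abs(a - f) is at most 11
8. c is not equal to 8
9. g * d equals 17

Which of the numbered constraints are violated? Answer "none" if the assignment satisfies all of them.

1. h = 8 ≠ 9 and f = 3 ≠ 4; both disjuncts false — violated.
2. 3a + 2d = 3(15) + 2(1) = 47 — satisfied.
3. h = 8 > 6, so we need c ≤ 14; c = 11 ≤ 14 — satisfied.
4. abs(17 - 15) = 2 — satisfied.
5. 3h - 3c = 3(8) - 3(11) = -9 — satisfied.
6. gcd(3, 15) = 3 — satisfied.
7. abs(15 - 3) = 12; 12 > 11, exceeds bound 11 — violated.
8. c = 11, and 11 ≠ 8 — satisfied.
9. g * d = 14 * 1 = 14, not 17 — violated.

Constraints 1, 7, 9 are violated.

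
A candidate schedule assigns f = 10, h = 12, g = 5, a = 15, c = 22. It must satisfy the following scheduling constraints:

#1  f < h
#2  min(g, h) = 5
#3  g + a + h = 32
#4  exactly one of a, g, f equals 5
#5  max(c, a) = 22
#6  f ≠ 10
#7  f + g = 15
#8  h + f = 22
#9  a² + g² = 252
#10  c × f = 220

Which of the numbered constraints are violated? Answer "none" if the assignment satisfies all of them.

#1 f = 10, h = 12; 10 < 12 — holds.
#2 min(5, 12) = 5 — holds.
#3 g + a + h = 5 + 15 + 12 = 32 — holds.
#4 a=15, g=5, f=10; 1 of them equals 5 — holds.
#5 max(22, 15) = 22 — holds.
#6 f = 10, but 10 is required to differ — does not hold.
#7 f + g = 10 + 5 = 15 — holds.
#8 h + f = 12 + 10 = 22 — holds.
#9 a² + g² = 15² + 5² = 225 + 25 = 250, not 252 — does not hold.
#10 c × f = 22 × 10 = 220 — holds.

Violated: 6, 9.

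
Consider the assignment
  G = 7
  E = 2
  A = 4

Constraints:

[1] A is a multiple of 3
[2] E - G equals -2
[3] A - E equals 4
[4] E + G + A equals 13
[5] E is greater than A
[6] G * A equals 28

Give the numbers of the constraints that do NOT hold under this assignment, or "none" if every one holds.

[1] 4 = 3*1 + 1, so 3 does not divide 4 — violated.
[2] E - G = 2 - 7 = -5, not -2 — violated.
[3] A - E = 4 - 2 = 2, not 4 — violated.
[4] E + G + A = 2 + 7 + 4 = 13 — satisfied.
[5] E = 2, A = 4; 2 ≤ 4 (want >) — violated.
[6] G * A = 7 * 4 = 28 — satisfied.

No — constraints 1, 2, 3, and 5 are not satisfied.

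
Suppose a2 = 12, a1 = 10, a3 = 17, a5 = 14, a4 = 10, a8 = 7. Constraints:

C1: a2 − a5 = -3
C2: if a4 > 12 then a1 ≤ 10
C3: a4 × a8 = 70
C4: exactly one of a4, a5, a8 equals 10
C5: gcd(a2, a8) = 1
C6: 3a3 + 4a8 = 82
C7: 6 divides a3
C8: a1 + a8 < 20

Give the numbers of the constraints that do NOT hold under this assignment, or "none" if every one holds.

The assignment fails constraints 1, 6, 7.

C1: a2 − a5 = 12 − 14 = -2, not -3  ✘
C2: a4 = 10, not > 12; antecedent false, conditional vacuously true  ✔
C3: a4 × a8 = 10 × 7 = 70  ✔
C4: a4=10, a5=14, a8=7; 1 of them equals 10  ✔
C5: gcd(12, 7) = 1  ✔
C6: 3a3 + 4a8 = 3(17) + 4(7) = 79, not 82  ✘
C7: 17 = 6×2 + 5, so 6 does not divide 17  ✘
C8: a1 + a8 = 10 + 7 = 17; 17 < 20  ✔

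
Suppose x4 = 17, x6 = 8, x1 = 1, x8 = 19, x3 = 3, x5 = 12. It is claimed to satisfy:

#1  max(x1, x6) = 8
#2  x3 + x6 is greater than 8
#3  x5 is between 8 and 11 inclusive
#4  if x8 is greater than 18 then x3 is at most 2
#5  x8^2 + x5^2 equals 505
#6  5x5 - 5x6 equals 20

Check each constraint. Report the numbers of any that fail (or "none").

Constraints 3 and 4 are violated.

#1 max(1, 8) = 8 — OK.
#2 x3 + x6 = 3 + 8 = 11; 11 > 8 — OK.
#3 x5 = 12 is outside [8, 11] — violated.
#4 x8 = 19 > 18, so we need x3 ≤ 2; but x3 = 3 > 2 — violated.
#5 x8^2 + x5^2 = 19^2 + 12^2 = 361 + 144 = 505 — OK.
#6 5x5 - 5x6 = 5(12) - 5(8) = 20 — OK.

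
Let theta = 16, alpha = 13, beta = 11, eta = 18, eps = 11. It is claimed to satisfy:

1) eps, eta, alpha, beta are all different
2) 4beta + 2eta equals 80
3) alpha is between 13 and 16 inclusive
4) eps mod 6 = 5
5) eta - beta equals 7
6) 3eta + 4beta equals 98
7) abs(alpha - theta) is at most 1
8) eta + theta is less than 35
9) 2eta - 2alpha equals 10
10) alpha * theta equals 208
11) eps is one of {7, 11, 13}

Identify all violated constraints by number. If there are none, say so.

1) eps = beta = 11, not all different — fails.
2) 4beta + 2eta = 4(11) + 2(18) = 80 — holds.
3) alpha = 13 lies in [13, 16] — holds.
4) 11 mod 6 = 5 — holds.
5) eta - beta = 18 - 11 = 7 — holds.
6) 3eta + 4beta = 3(18) + 4(11) = 98 — holds.
7) abs(13 - 16) = 3; 3 > 1, exceeds bound 1 — fails.
8) eta + theta = 18 + 16 = 34; 34 < 35 — holds.
9) 2eta - 2alpha = 2(18) - 2(13) = 10 — holds.
10) alpha * theta = 13 * 16 = 208 — holds.
11) eps = 11 is in {7, 11, 13} — holds.

The assignment fails constraints 1 and 7.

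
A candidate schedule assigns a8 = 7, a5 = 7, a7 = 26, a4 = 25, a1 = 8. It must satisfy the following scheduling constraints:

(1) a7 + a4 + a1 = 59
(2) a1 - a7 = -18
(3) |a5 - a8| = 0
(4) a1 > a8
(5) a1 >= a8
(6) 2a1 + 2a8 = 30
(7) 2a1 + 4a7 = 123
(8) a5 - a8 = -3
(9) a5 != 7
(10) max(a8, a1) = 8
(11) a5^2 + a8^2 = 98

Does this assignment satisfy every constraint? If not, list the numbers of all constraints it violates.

No — constraints 7, 8, and 9 are not satisfied.

(1) a7 + a4 + a1 = 26 + 25 + 8 = 59 — holds.
(2) a1 - a7 = 8 - 26 = -18 — holds.
(3) |7 - 7| = 0 — holds.
(4) a1 = 8, a8 = 7; 8 > 7 — holds.
(5) a1 = 8, a8 = 7; 8 ≥ 7 — holds.
(6) 2a1 + 2a8 = 2(8) + 2(7) = 30 — holds.
(7) 2a1 + 4a7 = 2(8) + 4(26) = 120, not 123 — fails.
(8) a5 - a8 = 7 - 7 = 0, not -3 — fails.
(9) a5 = 7, but 7 is required to differ — fails.
(10) max(7, 8) = 8 — holds.
(11) a5^2 + a8^2 = 7^2 + 7^2 = 49 + 49 = 98 — holds.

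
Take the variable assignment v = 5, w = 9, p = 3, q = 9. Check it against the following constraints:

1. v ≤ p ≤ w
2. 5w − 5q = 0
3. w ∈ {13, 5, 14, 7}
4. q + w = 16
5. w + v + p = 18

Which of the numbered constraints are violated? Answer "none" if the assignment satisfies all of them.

1. values 5, 3, 9; v = 5 is not ≤ p = 3 — does not hold.
2. 5w − 5q = 5(9) − 5(9) = 0 — holds.
3. w = 9 is not in {13, 5, 14, 7} — does not hold.
4. q + w = 9 + 9 = 18, not 16 — does not hold.
5. w + v + p = 9 + 5 + 3 = 17, not 18 — does not hold.

Violated: 1, 3, 4, and 5.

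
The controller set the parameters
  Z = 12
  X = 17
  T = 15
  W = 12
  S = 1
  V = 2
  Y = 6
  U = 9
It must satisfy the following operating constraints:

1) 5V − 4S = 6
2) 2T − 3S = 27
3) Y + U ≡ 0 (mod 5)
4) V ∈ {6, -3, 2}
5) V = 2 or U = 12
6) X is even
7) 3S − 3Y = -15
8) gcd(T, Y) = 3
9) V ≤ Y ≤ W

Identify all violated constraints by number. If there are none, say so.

Constraint 6 is violated.

1) 5V − 4S = 5(2) − 4(1) = 6 — holds.
2) 2T − 3S = 2(15) − 3(1) = 27 — holds.
3) Y + U = 15; 15 mod 5 = 0 — holds.
4) V = 2 is in {6, -3, 2} — holds.
5) V = 2 = 2 (first disjunct) — holds.
6) X = 17 is odd — fails.
7) 3S − 3Y = 3(1) − 3(6) = -15 — holds.
8) gcd(15, 6) = 3 — holds.
9) values 2 ≤ 6 ≤ 12 — holds.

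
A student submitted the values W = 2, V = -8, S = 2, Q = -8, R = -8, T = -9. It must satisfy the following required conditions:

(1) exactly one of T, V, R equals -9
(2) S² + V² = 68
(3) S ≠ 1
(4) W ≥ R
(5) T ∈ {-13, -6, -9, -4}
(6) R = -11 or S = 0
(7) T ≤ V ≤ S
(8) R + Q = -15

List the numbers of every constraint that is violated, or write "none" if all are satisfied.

Constraints 6, 8 do not hold.

(1) T=-9, V=-8, R=-8; 1 of them equals -9  ✓
(2) S² + V² = 2² + (-8)² = 4 + 64 = 68  ✓
(3) S = 2, and 2 ≠ 1  ✓
(4) W = 2, R = -8; 2 ≥ -8  ✓
(5) T = -9 is in {-13, -6, -9, -4}  ✓
(6) R = -8 ≠ -11 and S = 2 ≠ 0; both disjuncts false  ✗
(7) values -9 ≤ -8 ≤ 2  ✓
(8) R + Q = -8 + (-8) = -16, not -15  ✗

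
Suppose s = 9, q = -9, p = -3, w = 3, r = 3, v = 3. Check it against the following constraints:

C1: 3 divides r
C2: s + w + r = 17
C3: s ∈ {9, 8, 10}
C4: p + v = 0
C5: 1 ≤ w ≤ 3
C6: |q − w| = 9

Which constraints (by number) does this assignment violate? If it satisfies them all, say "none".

C1: 3 / 3 = 1, so 3 divides 3  true
C2: s + w + r = 9 + 3 + 3 = 15, not 17  false
C3: s = 9 is in {9, 8, 10}  true
C4: p + v = -3 + 3 = 0  true
C5: w = 3 lies in [1, 3]  true
C6: |-9 − 3| = 12, not 9  false

The assignment fails constraints 2 and 6.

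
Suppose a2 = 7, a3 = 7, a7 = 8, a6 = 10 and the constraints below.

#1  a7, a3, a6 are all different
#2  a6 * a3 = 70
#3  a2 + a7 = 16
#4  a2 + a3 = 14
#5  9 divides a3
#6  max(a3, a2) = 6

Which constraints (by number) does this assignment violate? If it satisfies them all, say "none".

#1 values 8, 7, 10 are pairwise distinct — OK.
#2 a6 * a3 = 10 * 7 = 70 — OK.
#3 a2 + a7 = 7 + 8 = 15, not 16 — violated.
#4 a2 + a3 = 7 + 7 = 14 — OK.
#5 7 = 9*0 + 7, so 9 does not divide 7 — violated.
#6 max(7, 7) = 7, not 6 — violated.

Constraints 3, 5, and 6 do not hold.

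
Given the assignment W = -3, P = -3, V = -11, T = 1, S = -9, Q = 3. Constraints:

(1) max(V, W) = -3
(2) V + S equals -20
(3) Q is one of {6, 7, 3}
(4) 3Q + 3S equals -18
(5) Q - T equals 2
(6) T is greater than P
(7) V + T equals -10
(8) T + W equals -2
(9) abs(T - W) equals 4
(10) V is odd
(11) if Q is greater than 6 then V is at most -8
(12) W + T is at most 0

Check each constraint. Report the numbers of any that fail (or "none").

(1) max(-11, -3) = -3  true
(2) V + S = -11 + (-9) = -20  true
(3) Q = 3 is in {6, 7, 3}  true
(4) 3Q + 3S = 3(3) + 3(-9) = -18  true
(5) Q - T = 3 - 1 = 2  true
(6) T = 1, P = -3; 1 > -3  true
(7) V + T = -11 + 1 = -10  true
(8) T + W = 1 + (-3) = -2  true
(9) abs(1 - (-3)) = 4  true
(10) V = -11 is odd  true
(11) Q = 3, not > 6; antecedent false, conditional vacuously true  true
(12) W + T = -3 + 1 = -2; -2 ≤ 0  true

All constraints are satisfied.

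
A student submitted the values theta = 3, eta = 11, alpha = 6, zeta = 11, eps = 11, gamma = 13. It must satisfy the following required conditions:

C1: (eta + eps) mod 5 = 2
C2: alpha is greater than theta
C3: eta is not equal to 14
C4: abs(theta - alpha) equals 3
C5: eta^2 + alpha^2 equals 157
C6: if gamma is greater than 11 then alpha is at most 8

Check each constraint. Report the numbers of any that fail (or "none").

C1: eta + eps = 22; 22 mod 5 = 2 — holds.
C2: alpha = 6, theta = 3; 6 > 3 — holds.
C3: eta = 11, and 11 ≠ 14 — holds.
C4: abs(3 - 6) = 3 — holds.
C5: eta^2 + alpha^2 = 11^2 + 6^2 = 121 + 36 = 157 — holds.
C6: gamma = 13 > 11, so we need alpha ≤ 8; alpha = 6 ≤ 8 — holds.

The assignment satisfies every constraint.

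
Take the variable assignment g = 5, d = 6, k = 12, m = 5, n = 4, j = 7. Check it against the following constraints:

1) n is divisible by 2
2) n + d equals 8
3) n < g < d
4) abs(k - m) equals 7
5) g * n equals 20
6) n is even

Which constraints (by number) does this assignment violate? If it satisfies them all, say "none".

1) 4 / 2 = 2, so 2 divides 4 — holds.
2) n + d = 4 + 6 = 10, not 8 — fails.
3) values 4 < 5 < 6 — holds.
4) abs(12 - 5) = 7 — holds.
5) g * n = 5 * 4 = 20 — holds.
6) n = 4 is even — holds.

The assignment fails constraint 2.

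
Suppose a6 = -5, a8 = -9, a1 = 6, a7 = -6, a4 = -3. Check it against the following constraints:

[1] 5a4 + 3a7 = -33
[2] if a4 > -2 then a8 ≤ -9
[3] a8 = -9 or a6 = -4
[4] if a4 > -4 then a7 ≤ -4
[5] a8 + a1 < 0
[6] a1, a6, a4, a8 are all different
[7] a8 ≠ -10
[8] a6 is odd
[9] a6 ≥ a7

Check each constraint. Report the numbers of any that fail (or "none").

[1] 5a4 + 3a7 = 5(-3) + 3(-6) = -33  ✓
[2] a4 = -3, not > -2; antecedent false, conditional vacuously true  ✓
[3] a8 = -9 = -9 (first disjunct)  ✓
[4] a4 = -3 > -4, so we need a7 ≤ -4; a7 = -6 ≤ -4  ✓
[5] a8 + a1 = -9 + 6 = -3; -3 < 0  ✓
[6] values 6, -5, -3, -9 are pairwise distinct  ✓
[7] a8 = -9, and -9 ≠ -10  ✓
[8] a6 = -5 is odd  ✓
[9] a6 = -5, a7 = -6; -5 ≥ -6  ✓

Yes — all constraints hold.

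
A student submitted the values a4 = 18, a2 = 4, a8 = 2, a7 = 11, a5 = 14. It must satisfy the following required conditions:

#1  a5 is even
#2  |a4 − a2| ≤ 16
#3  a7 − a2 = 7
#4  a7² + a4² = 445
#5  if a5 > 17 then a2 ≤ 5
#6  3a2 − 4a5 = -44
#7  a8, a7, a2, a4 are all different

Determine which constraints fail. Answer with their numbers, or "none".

#1 a5 = 14 is even — holds.
#2 |18 − 4| = 14; 14 ≤ 16 — holds.
#3 a7 − a2 = 11 − 4 = 7 — holds.
#4 a7² + a4² = 11² + 18² = 121 + 324 = 445 — holds.
#5 a5 = 14, not > 17; antecedent false, conditional vacuously true — holds.
#6 3a2 − 4a5 = 3(4) − 4(14) = -44 — holds.
#7 values 2, 11, 4, 18 are pairwise distinct — holds.

None — every constraint holds.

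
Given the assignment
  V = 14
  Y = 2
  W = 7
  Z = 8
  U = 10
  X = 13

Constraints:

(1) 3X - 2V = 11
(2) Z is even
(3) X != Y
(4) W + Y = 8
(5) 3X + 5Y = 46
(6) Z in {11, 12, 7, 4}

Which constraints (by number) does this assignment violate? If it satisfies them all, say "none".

Constraints 4, 5, and 6 are violated.

(1) 3X - 2V = 3(13) - 2(14) = 11  holds
(2) Z = 8 is even  holds
(3) X = 13, Y = 2; distinct  holds
(4) W + Y = 7 + 2 = 9, not 8  fails
(5) 3X + 5Y = 3(13) + 5(2) = 49, not 46  fails
(6) Z = 8 is not in {11, 12, 7, 4}  fails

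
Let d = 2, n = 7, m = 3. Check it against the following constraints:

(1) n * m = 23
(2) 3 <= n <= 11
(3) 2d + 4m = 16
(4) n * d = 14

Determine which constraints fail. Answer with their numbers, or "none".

(1) n * m = 7 * 3 = 21, not 23  false
(2) n = 7 lies in [3, 11]  true
(3) 2d + 4m = 2(2) + 4(3) = 16  true
(4) n * d = 7 * 2 = 14  true

Violated: 1.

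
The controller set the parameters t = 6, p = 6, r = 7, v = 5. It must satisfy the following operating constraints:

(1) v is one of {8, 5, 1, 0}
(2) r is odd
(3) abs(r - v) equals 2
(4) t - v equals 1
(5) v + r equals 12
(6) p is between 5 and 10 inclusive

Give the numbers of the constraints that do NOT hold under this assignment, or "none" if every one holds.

All constraints are satisfied.

(1) v = 5 is in {8, 5, 1, 0} — holds.
(2) r = 7 is odd — holds.
(3) abs(7 - 5) = 2 — holds.
(4) t - v = 6 - 5 = 1 — holds.
(5) v + r = 5 + 7 = 12 — holds.
(6) p = 6 lies in [5, 10] — holds.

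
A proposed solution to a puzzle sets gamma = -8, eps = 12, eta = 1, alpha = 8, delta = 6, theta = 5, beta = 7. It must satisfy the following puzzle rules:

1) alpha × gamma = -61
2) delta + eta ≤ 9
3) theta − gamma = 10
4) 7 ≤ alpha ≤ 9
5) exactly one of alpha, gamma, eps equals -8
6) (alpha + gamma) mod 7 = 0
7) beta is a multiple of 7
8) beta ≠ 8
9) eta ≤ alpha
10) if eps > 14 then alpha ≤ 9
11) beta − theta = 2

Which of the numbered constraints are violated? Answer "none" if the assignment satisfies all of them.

The assignment fails constraints 1 and 3.

1) alpha × gamma = 8 × (-8) = -64, not -61  FAIL
2) delta + eta = 6 + 1 = 7; 7 ≤ 9  OK
3) theta − gamma = 5 − (-8) = 13, not 10  FAIL
4) alpha = 8 lies in [7, 9]  OK
5) alpha=8, gamma=-8, eps=12; 1 of them equals -8  OK
6) alpha + gamma = 0; 0 mod 7 = 0  OK
7) 7 / 7 = 1, so 7 divides 7  OK
8) beta = 7, and 7 ≠ 8  OK
9) eta = 1, alpha = 8; 1 ≤ 8  OK
10) eps = 12, not > 14; antecedent false, conditional vacuously true  OK
11) beta − theta = 7 − 5 = 2  OK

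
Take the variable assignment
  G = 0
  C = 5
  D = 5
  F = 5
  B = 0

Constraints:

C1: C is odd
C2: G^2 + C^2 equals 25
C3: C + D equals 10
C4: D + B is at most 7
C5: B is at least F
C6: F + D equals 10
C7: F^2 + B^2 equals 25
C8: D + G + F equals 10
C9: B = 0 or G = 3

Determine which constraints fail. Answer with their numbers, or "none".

Constraint 5 is violated.

C1: C = 5 is odd — holds.
C2: G^2 + C^2 = 0^2 + 5^2 = 0 + 25 = 25 — holds.
C3: C + D = 5 + 5 = 10 — holds.
C4: D + B = 5 + 0 = 5; 5 ≤ 7 — holds.
C5: B = 0, F = 5; 0 < 5 (want ≥) — fails.
C6: F + D = 5 + 5 = 10 — holds.
C7: F^2 + B^2 = 5^2 + 0^2 = 25 + 0 = 25 — holds.
C8: D + G + F = 5 + 0 + 5 = 10 — holds.
C9: B = 0 = 0 (first disjunct) — holds.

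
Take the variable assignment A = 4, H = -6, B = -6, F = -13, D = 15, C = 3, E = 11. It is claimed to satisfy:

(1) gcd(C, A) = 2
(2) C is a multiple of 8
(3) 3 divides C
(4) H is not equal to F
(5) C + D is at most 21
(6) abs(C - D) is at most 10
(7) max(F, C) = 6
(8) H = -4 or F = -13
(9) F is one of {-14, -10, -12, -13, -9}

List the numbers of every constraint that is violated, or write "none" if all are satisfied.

(1) gcd(3, 4) = 1, not 2 — violated.
(2) 3 = 8*0 + 3, so 8 does not divide 3 — violated.
(3) 3 / 3 = 1, so 3 divides 3 — satisfied.
(4) H = -6, F = -13; distinct — satisfied.
(5) C + D = 3 + 15 = 18; 18 ≤ 21 — satisfied.
(6) abs(3 - 15) = 12; 12 > 10, exceeds bound 10 — violated.
(7) max(-13, 3) = 3, not 6 — violated.
(8) H = -6 ≠ -4, but F = -13 = -13 (second disjunct) — satisfied.
(9) F = -13 is in {-14, -10, -12, -13, -9} — satisfied.

No — constraints 1, 2, 6, and 7 are not satisfied.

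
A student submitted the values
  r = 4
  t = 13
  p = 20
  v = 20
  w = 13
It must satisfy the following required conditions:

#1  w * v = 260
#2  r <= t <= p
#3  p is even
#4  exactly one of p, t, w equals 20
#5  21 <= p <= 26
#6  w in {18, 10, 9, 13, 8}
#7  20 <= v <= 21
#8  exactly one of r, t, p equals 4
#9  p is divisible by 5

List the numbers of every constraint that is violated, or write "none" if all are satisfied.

No — constraint 5 is not satisfied.

#1 w * v = 13 * 20 = 260 — holds.
#2 values 4 <= 13 <= 20 — holds.
#3 p = 20 is even — holds.
#4 p=20, t=13, w=13; 1 of them equals 20 — holds.
#5 p = 20 is outside [21, 26] — does not hold.
#6 w = 13 is in {18, 10, 9, 13, 8} — holds.
#7 v = 20 lies in [20, 21] — holds.
#8 r=4, t=13, p=20; 1 of them equals 4 — holds.
#9 20 / 5 = 4, so 5 divides 20 — holds.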